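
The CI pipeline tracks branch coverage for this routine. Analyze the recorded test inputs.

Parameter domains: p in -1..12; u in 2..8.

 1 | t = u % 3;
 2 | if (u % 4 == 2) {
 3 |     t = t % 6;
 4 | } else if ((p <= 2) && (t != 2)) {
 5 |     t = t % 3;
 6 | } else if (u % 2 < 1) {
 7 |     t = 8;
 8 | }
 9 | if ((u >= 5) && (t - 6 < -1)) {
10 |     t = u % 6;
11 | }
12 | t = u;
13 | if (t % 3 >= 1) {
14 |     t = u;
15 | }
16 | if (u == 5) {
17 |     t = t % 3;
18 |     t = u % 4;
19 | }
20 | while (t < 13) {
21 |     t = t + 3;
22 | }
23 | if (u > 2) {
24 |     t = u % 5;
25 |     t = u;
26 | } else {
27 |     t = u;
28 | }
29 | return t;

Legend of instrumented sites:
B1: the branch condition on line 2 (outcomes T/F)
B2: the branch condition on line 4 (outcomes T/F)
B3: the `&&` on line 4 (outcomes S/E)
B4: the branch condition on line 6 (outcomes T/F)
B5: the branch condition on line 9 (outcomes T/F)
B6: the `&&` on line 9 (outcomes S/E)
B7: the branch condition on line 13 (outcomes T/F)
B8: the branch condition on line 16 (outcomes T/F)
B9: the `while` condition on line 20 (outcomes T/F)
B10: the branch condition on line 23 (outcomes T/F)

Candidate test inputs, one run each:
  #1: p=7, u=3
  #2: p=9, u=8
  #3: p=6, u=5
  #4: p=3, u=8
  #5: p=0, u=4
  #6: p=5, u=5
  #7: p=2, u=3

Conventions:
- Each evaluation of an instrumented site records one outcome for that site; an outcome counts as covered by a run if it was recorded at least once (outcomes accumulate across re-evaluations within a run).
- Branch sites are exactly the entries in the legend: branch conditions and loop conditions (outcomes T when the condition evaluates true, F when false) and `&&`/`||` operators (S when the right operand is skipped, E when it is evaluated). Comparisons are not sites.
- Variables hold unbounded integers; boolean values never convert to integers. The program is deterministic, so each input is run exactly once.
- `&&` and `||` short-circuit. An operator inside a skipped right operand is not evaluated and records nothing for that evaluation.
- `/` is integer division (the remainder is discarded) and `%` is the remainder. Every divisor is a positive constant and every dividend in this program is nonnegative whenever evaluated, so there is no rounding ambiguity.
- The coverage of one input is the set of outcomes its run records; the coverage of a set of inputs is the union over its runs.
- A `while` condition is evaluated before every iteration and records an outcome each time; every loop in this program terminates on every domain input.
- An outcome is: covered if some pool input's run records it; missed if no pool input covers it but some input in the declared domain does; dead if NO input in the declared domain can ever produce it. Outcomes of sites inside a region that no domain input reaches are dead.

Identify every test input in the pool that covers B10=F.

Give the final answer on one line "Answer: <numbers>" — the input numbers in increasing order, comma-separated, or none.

input #1 (p=7, u=3): never hits B10=F
input #2 (p=9, u=8): never hits B10=F
input #3 (p=6, u=5): never hits B10=F
input #4 (p=3, u=8): never hits B10=F
input #5 (p=0, u=4): never hits B10=F
input #6 (p=5, u=5): never hits B10=F
input #7 (p=2, u=3): never hits B10=F

Answer: none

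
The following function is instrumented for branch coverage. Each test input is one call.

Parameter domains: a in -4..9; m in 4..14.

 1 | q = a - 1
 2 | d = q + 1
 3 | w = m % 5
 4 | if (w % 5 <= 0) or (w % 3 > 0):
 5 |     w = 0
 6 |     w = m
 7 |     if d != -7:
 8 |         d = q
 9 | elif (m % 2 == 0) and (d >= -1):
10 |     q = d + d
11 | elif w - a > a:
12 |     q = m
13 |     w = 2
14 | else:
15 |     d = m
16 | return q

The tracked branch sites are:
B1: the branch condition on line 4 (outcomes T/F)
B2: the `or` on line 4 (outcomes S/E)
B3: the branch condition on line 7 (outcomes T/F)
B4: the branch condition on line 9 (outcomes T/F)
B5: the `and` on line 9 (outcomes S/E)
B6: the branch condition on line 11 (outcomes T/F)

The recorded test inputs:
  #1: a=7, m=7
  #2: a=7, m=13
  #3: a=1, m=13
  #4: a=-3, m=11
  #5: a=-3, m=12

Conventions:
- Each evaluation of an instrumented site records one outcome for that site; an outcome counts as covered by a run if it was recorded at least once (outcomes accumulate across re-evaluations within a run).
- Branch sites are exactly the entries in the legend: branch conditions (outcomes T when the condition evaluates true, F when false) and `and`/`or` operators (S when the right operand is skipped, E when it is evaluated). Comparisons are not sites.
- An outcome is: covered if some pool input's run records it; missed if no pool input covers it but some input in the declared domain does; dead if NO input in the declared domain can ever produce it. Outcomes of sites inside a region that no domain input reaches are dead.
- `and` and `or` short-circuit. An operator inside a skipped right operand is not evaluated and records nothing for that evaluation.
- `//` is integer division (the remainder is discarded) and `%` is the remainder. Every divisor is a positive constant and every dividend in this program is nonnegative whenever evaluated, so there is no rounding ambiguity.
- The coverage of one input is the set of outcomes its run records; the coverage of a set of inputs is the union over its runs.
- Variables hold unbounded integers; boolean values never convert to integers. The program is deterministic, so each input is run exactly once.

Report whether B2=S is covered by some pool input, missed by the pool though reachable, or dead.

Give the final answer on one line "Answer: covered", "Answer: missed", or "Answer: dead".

no pool input records B2=S
but domain input (a=-4, m=5) does record it -> reachable, so missed

Answer: missed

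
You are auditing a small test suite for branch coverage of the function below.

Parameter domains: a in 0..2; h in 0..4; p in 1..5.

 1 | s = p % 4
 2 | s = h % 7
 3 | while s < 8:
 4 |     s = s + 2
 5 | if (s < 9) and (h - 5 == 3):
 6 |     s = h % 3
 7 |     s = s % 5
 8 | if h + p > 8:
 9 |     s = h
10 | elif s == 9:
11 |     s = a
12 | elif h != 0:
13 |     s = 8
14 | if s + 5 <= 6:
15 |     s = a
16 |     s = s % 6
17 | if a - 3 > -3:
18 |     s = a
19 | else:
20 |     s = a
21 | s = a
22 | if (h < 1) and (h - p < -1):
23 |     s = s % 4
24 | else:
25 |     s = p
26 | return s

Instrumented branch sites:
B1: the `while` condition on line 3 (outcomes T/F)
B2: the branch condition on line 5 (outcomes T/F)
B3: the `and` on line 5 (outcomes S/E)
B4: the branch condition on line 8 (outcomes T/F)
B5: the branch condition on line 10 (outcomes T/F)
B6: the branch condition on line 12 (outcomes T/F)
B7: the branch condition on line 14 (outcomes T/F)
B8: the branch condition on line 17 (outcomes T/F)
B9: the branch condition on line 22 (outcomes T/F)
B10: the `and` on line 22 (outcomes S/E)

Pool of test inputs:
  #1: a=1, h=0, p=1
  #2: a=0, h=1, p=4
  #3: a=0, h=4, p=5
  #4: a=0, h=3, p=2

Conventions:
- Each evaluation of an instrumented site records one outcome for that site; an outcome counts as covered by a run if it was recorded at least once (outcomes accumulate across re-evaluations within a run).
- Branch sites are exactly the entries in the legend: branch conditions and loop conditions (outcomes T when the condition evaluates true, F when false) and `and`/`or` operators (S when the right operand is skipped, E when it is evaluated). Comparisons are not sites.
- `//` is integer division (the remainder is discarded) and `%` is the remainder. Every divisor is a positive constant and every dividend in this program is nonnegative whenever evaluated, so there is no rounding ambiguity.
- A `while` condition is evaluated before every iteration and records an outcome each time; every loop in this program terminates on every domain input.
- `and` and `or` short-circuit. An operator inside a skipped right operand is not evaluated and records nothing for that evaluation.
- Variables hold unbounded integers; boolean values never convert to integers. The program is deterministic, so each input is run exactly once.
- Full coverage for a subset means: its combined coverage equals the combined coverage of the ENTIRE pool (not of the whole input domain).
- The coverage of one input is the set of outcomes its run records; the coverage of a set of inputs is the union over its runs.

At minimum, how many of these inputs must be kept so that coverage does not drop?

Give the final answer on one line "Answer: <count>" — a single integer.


test 1 (a=1, h=0, p=1) fires B1->T, B1->T, B1->T, B1->T, B1->F, B3->E, B2->F, B4->F, B5->F, B6->F, B7->F, B8->T, B10->E, B9->F; hits B1=T, B1=F, B2=F, B3=E, B4=F, B5=F, B6=F, B7=F, B8=T, B9=F, B10=E
test 2 (a=0, h=1, p=4) fires B1->T, B1->T, B1->T, B1->T, B1->F, B3->S, B2->F, B4->F, B5->T, B7->T, B8->F, B10->S, B9->F; hits B1=T, B1=F, B2=F, B3=S, B4=F, B5=T, B7=T, B8=F, B9=F, B10=S
test 3 (a=0, h=4, p=5) fires B1->T, B1->T, B1->F, B3->E, B2->F, B4->T, B7->F, B8->F, B10->S, B9->F; hits B1=T, B1=F, B2=F, B3=E, B4=T, B7=F, B8=F, B9=F, B10=S
test 4 (a=0, h=3, p=2) fires B1->T, B1->T, B1->T, B1->F, B3->S, B2->F, B4->F, B5->T, B7->T, B8->F, B10->S, B9->F; hits B1=T, B1=F, B2=F, B3=S, B4=F, B5=T, B7=T, B8=F, B9=F, B10=S
together the pool reaches 17 outcomes: B1=T, B1=F, B2=F, B3=S, B3=E, B4=T, B4=F, B5=T, B5=F, B6=F, B7=T, B7=F, B8=T, B8=F, B9=F, B10=S, B10=E
checked all size-1 subsets: none covers 17 outcomes (max 11/17)
checked all size-2 subsets: none covers 17 outcomes (max 16/17)
the canonical winner is {1, 2, 3}: size 3, full 17-outcome coverage, earliest index list among size-3 covers
Answer: 3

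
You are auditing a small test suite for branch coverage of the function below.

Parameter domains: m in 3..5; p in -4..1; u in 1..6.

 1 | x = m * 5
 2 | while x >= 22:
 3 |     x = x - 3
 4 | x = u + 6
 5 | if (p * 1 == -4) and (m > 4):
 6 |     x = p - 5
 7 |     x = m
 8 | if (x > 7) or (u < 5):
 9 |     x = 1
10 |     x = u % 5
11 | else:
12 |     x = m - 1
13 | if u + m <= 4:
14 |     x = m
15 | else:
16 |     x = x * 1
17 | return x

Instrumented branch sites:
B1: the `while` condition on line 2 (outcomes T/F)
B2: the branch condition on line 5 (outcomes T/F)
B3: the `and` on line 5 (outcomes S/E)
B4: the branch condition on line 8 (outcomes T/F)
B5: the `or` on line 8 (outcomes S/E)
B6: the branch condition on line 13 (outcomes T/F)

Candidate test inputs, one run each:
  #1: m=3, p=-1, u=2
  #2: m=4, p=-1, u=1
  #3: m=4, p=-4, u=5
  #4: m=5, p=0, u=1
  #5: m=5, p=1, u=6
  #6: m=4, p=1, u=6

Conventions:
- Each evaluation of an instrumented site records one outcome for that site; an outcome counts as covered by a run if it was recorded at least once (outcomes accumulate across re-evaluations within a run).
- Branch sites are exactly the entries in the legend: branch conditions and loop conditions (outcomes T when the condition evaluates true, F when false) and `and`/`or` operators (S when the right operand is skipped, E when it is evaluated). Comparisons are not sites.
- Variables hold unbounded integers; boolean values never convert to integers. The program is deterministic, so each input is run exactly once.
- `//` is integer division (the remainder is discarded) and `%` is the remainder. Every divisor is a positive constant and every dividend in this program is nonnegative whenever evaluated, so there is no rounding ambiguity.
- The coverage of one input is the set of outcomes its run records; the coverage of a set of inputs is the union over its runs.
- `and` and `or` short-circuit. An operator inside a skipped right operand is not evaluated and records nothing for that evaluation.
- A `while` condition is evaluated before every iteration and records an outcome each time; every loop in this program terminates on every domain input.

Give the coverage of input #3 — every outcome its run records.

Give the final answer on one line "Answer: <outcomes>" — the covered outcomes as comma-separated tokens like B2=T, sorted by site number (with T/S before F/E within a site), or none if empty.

Event log for input #3 (m=4, p=-4, u=5):
  B1->F, B3->E, B2->F, B5->S, B4->T, B6->F
as a set, this run covers: B1=F, B2=F, B3=E, B4=T, B5=S, B6=F

Answer: B1=F, B2=F, B3=E, B4=T, B5=S, B6=F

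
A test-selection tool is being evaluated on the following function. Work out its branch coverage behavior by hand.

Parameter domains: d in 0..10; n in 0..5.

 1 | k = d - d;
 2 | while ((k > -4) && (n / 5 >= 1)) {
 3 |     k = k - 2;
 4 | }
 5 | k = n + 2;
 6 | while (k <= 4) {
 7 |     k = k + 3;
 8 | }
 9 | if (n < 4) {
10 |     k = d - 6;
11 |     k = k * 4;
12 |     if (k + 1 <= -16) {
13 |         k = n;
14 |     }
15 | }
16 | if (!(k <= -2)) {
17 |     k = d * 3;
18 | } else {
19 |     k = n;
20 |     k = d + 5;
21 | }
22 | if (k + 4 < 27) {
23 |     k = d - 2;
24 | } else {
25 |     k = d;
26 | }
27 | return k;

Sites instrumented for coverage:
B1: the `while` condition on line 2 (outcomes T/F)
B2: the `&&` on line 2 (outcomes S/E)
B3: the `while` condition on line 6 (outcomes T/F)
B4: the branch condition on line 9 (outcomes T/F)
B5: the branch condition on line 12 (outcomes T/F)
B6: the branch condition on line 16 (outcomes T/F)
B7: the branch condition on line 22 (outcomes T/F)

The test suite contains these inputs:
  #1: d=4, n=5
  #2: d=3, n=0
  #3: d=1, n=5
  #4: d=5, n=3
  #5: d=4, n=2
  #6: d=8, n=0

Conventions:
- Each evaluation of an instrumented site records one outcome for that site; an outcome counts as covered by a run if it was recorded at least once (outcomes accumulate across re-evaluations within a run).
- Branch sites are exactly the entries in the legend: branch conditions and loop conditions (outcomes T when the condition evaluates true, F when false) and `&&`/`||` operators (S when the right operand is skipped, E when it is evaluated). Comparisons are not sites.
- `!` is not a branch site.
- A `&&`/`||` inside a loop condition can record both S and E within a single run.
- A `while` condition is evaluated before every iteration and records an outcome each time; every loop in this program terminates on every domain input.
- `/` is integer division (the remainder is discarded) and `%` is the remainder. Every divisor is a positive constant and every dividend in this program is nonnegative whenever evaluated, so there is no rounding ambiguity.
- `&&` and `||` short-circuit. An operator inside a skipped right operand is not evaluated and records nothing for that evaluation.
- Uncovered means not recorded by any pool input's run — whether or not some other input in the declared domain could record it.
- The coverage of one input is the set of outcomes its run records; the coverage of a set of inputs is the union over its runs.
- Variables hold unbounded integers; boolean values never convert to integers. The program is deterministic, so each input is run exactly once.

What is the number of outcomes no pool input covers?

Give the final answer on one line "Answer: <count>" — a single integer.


input #1 (d=4, n=5): events B2->E, B1->T, B2->E, B1->T, B2->S, B1->F, B3->F, B4->F, B6->T, B7->T; covers B1=T, B1=F, B2=S, B2=E, B3=F, B4=F, B6=T, B7=T
input #2 (d=3, n=0): events B2->E, B1->F, B3->T, B3->F, B4->T, B5->F, B6->F, B7->T; covers B1=F, B2=E, B3=T, B3=F, B4=T, B5=F, B6=F, B7=T
input #3 (d=1, n=5): events B2->E, B1->T, B2->E, B1->T, B2->S, B1->F, B3->F, B4->F, B6->T, B7->T; covers B1=T, B1=F, B2=S, B2=E, B3=F, B4=F, B6=T, B7=T
input #4 (d=5, n=3): events B2->E, B1->F, B3->F, B4->T, B5->F, B6->F, B7->T; covers B1=F, B2=E, B3=F, B4=T, B5=F, B6=F, B7=T
input #5 (d=4, n=2): events B2->E, B1->F, B3->T, B3->F, B4->T, B5->F, B6->F, B7->T; covers B1=F, B2=E, B3=T, B3=F, B4=T, B5=F, B6=F, B7=T
input #6 (d=8, n=0): events B2->E, B1->F, B3->T, B3->F, B4->T, B5->F, B6->T, B7->F; covers B1=F, B2=E, B3=T, B3=F, B4=T, B5=F, B6=T, B7=F
union over the pool: B1=T, B1=F, B2=S, B2=E, B3=T, B3=F, B4=T, B4=F, B5=F, B6=T, B6=F, B7=T, B7=F
uncovered (1 of 14): B5=T
Answer: 1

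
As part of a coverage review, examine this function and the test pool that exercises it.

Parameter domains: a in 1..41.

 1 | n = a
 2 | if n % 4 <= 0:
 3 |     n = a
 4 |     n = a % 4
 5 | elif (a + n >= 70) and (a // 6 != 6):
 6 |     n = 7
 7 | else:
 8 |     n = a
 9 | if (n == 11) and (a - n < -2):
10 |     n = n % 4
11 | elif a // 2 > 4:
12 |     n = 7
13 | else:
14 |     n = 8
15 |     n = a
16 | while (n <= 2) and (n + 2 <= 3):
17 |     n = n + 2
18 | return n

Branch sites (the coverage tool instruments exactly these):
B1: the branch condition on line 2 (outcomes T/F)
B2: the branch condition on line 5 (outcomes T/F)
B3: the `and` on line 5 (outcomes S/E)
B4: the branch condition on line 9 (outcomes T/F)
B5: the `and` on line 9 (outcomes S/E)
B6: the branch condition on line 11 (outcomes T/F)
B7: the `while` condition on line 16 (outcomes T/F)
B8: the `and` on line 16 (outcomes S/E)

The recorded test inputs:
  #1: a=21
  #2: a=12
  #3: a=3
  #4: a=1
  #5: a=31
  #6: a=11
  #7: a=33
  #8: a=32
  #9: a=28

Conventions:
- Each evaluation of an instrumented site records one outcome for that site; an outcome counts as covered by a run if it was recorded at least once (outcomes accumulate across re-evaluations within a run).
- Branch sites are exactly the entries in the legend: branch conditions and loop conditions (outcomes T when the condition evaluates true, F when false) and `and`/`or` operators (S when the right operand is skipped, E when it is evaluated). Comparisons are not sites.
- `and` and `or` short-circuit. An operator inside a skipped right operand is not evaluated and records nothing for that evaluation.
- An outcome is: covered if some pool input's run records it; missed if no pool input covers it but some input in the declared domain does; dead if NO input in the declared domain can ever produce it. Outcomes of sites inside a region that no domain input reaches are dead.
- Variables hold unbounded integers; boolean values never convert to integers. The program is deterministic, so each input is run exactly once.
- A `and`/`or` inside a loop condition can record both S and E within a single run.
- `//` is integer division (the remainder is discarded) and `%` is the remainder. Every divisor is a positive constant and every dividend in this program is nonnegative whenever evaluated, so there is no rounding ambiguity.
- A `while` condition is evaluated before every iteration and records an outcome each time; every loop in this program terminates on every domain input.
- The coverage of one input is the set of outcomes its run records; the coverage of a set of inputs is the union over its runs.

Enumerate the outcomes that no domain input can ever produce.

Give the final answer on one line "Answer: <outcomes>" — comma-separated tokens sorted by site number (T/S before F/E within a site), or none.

checking every outcome against all 41 domain inputs:
  B4=T: unreachable across the whole domain -> dead
  reachable outcomes have witnesses, e.g. B1=T (e.g. a=4), B1=F (e.g. a=1), B2=T (e.g. a=35), B2=F (e.g. a=1)

Answer: B4=T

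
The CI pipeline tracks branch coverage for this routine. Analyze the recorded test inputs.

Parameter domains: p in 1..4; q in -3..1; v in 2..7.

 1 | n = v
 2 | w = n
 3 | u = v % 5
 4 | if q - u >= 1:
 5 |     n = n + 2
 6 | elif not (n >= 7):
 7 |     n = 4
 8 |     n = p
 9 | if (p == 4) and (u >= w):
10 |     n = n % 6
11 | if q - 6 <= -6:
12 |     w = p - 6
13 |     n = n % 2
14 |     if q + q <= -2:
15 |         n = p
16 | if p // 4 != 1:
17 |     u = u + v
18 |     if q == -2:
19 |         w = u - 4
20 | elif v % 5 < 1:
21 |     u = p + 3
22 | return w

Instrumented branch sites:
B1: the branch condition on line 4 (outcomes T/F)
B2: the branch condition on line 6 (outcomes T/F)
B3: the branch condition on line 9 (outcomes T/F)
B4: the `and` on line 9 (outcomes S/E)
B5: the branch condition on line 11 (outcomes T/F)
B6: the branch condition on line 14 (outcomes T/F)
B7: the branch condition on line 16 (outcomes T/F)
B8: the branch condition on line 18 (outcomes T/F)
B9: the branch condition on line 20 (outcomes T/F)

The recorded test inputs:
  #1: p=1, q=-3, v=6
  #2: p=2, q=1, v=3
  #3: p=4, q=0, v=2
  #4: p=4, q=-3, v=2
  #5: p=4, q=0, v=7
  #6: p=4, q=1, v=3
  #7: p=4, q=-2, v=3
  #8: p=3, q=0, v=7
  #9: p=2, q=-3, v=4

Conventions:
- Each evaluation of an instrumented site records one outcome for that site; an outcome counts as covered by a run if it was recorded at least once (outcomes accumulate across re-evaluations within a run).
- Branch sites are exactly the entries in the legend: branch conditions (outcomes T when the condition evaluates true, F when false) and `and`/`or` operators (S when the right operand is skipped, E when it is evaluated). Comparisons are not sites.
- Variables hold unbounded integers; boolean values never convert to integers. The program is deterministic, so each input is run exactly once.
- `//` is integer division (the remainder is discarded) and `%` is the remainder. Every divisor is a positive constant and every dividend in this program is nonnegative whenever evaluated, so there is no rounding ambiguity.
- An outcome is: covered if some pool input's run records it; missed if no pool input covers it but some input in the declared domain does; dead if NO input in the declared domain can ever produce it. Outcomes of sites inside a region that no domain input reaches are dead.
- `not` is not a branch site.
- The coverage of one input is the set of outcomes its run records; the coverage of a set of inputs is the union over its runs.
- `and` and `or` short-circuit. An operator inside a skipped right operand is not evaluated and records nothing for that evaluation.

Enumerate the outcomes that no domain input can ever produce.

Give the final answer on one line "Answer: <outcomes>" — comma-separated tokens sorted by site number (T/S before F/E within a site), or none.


checking every outcome against all 120 domain inputs:
  reachable outcomes have witnesses, e.g. B1=T (e.g. p=1, q=1, v=5), B1=F (e.g. p=1, q=-3, v=2), B2=T (e.g. p=1, q=-3, v=2), B2=F (e.g. p=1, q=-3, v=7)
Answer: none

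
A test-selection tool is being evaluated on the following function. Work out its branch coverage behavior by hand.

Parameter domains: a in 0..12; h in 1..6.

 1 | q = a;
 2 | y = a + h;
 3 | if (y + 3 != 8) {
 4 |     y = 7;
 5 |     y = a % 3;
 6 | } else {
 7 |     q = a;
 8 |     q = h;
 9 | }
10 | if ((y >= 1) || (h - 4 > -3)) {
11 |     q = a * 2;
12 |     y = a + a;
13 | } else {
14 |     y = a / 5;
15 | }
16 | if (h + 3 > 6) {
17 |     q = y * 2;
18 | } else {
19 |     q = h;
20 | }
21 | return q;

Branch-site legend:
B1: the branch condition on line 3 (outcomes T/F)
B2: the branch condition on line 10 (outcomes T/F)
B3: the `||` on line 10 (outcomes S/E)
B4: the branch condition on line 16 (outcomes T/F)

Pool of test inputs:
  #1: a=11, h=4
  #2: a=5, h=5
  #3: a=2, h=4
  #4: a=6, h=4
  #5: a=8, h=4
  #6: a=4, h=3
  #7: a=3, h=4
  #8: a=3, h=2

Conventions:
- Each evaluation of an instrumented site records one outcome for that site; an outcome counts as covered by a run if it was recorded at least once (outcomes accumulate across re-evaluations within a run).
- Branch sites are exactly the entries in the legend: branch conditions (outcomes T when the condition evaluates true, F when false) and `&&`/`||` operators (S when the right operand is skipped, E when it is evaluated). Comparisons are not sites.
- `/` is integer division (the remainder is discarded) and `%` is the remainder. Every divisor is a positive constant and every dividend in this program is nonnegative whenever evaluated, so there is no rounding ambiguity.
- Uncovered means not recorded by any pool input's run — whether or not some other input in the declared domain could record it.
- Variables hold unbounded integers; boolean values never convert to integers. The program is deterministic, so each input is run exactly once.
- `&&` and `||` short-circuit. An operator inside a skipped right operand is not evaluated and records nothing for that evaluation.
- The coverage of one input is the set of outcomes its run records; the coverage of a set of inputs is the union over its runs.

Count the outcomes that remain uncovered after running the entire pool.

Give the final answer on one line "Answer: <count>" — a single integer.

run #1 (a=11, h=4) runs B1->T, B3->S, B2->T, B4->T; records B1=T, B2=T, B3=S, B4=T
run #2 (a=5, h=5) runs B1->T, B3->S, B2->T, B4->T; records B1=T, B2=T, B3=S, B4=T
run #3 (a=2, h=4) runs B1->T, B3->S, B2->T, B4->T; records B1=T, B2=T, B3=S, B4=T
run #4 (a=6, h=4) runs B1->T, B3->E, B2->T, B4->T; records B1=T, B2=T, B3=E, B4=T
run #5 (a=8, h=4) runs B1->T, B3->S, B2->T, B4->T; records B1=T, B2=T, B3=S, B4=T
run #6 (a=4, h=3) runs B1->T, B3->S, B2->T, B4->F; records B1=T, B2=T, B3=S, B4=F
run #7 (a=3, h=4) runs B1->T, B3->E, B2->T, B4->T; records B1=T, B2=T, B3=E, B4=T
run #8 (a=3, h=2) runs B1->F, B3->S, B2->T, B4->F; records B1=F, B2=T, B3=S, B4=F
union over the pool: B1=T, B1=F, B2=T, B3=S, B3=E, B4=T, B4=F
uncovered (1 of 8): B2=F

Answer: 1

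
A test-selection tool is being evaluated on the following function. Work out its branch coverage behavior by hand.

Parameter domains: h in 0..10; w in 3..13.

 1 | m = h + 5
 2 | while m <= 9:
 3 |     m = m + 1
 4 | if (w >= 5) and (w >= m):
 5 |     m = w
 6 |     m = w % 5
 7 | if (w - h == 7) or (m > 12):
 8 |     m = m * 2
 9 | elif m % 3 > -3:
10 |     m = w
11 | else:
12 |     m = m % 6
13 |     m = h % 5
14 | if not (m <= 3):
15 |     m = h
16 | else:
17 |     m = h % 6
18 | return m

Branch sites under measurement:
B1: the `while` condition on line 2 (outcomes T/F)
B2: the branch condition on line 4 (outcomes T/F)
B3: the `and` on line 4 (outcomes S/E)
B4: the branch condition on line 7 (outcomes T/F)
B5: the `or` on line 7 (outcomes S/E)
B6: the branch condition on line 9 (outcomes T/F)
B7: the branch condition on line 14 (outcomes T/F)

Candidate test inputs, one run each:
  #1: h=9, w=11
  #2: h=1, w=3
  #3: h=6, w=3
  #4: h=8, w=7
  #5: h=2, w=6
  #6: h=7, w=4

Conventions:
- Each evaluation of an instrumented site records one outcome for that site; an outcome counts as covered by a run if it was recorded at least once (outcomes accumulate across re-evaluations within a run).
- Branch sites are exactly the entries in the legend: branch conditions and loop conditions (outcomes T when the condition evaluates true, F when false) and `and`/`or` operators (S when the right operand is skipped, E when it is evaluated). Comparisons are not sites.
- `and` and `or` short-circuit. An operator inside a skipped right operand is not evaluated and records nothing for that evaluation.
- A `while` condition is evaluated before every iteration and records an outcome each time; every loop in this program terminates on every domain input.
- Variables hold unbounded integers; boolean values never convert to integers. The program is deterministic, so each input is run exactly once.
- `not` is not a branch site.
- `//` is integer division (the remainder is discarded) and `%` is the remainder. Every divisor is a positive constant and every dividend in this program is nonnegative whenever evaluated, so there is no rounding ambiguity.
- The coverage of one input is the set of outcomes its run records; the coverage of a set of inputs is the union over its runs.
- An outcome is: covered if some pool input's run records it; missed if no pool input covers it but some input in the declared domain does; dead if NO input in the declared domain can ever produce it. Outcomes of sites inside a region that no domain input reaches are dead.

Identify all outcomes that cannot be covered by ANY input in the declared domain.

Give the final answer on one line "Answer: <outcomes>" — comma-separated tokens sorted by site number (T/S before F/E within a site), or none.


checking every outcome against all 121 domain inputs:
  B6=F: never recorded by any domain input -> dead
  reachable outcomes have witnesses, e.g. B1=T (e.g. h=0, w=3), B1=F (e.g. h=0, w=3), B2=T (e.g. h=0, w=10), B2=F (e.g. h=0, w=3)
Answer: B6=F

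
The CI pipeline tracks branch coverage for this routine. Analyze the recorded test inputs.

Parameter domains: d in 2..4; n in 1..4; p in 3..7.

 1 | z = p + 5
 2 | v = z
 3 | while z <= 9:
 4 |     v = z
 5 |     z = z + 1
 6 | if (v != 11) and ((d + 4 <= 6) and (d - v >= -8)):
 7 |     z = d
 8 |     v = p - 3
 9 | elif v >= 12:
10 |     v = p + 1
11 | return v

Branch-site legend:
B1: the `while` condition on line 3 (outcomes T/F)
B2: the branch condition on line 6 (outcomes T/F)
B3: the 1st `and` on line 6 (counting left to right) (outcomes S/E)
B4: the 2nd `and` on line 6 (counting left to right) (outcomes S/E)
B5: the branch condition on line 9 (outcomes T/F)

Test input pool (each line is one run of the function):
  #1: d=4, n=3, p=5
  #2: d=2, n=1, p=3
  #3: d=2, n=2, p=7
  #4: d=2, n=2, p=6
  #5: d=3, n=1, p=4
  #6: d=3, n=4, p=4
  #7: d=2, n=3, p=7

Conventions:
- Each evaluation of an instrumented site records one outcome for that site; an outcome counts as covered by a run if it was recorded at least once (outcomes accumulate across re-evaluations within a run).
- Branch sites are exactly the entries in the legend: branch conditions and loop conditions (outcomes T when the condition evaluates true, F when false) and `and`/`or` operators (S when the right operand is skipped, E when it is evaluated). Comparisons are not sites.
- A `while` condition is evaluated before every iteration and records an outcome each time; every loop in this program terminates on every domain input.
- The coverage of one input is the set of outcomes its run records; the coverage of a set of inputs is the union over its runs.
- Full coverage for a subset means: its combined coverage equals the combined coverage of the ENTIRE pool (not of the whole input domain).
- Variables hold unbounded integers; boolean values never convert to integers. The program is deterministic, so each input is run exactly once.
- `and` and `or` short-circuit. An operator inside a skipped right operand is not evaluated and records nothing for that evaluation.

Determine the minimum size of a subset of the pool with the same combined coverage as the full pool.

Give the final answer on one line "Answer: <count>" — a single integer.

run #1 (d=4, n=3, p=5) runs B1->F, B3->E, B4->S, B2->F, B5->F; records B1=F, B2=F, B3=E, B4=S, B5=F
run #2 (d=2, n=1, p=3) runs B1->T, B1->T, B1->F, B3->E, B4->E, B2->T; records B1=T, B1=F, B2=T, B3=E, B4=E
run #3 (d=2, n=2, p=7) runs B1->F, B3->E, B4->E, B2->F, B5->T; records B1=F, B2=F, B3=E, B4=E, B5=T
run #4 (d=2, n=2, p=6) runs B1->F, B3->S, B2->F, B5->F; records B1=F, B2=F, B3=S, B5=F
run #5 (d=3, n=1, p=4) runs B1->T, B1->F, B3->E, B4->S, B2->F, B5->F; records B1=T, B1=F, B2=F, B3=E, B4=S, B5=F
run #6 (d=3, n=4, p=4) runs B1->T, B1->F, B3->E, B4->S, B2->F, B5->F; records B1=T, B1=F, B2=F, B3=E, B4=S, B5=F
run #7 (d=2, n=3, p=7) runs B1->F, B3->E, B4->E, B2->F, B5->T; records B1=F, B2=F, B3=E, B4=E, B5=T
together the pool reaches 10 outcomes: B1=T, B1=F, B2=T, B2=F, B3=S, B3=E, B4=S, B4=E, B5=T, B5=F
size 1 is not enough: best union over all size-1 subsets is 6/10
size 2 is not enough: best union over all size-2 subsets is 8/10
size 3 is not enough: best union over all size-3 subsets is 9/10
the canonical winner is {1, 2, 3, 4}: size 4, full 10-outcome coverage, earliest index list among size-4 covers

Answer: 4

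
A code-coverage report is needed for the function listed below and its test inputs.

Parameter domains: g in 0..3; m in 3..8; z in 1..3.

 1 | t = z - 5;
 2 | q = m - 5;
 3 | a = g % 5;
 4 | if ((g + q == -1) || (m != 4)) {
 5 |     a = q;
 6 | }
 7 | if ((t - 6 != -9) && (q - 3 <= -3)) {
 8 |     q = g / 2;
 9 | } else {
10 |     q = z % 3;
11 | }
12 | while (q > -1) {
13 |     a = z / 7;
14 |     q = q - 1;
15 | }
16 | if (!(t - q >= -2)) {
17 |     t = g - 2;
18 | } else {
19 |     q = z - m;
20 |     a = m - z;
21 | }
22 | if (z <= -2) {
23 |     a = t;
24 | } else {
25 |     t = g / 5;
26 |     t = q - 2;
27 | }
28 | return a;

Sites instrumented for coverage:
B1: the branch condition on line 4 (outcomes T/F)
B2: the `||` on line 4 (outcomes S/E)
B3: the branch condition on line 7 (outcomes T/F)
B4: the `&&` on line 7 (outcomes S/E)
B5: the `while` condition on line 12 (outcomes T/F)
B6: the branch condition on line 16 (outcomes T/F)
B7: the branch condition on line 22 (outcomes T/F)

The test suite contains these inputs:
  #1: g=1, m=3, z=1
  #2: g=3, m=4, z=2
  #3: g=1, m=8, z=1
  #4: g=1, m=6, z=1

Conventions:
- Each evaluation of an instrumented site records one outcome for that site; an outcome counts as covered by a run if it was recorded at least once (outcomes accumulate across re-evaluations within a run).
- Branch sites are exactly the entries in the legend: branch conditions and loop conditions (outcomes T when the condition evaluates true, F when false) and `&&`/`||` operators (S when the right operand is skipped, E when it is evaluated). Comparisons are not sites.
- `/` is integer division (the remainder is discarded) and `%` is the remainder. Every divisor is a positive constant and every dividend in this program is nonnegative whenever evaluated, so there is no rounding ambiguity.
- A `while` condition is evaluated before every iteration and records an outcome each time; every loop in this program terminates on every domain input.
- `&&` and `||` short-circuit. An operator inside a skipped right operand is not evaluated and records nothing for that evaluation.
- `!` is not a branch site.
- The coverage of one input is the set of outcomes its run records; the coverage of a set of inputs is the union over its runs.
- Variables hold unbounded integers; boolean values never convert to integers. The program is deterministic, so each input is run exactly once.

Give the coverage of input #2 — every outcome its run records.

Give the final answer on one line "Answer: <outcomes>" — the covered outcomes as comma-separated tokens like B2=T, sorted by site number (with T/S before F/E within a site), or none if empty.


Tracing the run of input #2 (g=3, m=4, z=2):
  B2->E, B1->F, B4->S, B3->F, B5->T, B5->T, B5->T, B5->F, B6->F, B7->F
as a set, this run covers: B1=F, B2=E, B3=F, B4=S, B5=T, B5=F, B6=F, B7=F
Answer: B1=F, B2=E, B3=F, B4=S, B5=T, B5=F, B6=F, B7=F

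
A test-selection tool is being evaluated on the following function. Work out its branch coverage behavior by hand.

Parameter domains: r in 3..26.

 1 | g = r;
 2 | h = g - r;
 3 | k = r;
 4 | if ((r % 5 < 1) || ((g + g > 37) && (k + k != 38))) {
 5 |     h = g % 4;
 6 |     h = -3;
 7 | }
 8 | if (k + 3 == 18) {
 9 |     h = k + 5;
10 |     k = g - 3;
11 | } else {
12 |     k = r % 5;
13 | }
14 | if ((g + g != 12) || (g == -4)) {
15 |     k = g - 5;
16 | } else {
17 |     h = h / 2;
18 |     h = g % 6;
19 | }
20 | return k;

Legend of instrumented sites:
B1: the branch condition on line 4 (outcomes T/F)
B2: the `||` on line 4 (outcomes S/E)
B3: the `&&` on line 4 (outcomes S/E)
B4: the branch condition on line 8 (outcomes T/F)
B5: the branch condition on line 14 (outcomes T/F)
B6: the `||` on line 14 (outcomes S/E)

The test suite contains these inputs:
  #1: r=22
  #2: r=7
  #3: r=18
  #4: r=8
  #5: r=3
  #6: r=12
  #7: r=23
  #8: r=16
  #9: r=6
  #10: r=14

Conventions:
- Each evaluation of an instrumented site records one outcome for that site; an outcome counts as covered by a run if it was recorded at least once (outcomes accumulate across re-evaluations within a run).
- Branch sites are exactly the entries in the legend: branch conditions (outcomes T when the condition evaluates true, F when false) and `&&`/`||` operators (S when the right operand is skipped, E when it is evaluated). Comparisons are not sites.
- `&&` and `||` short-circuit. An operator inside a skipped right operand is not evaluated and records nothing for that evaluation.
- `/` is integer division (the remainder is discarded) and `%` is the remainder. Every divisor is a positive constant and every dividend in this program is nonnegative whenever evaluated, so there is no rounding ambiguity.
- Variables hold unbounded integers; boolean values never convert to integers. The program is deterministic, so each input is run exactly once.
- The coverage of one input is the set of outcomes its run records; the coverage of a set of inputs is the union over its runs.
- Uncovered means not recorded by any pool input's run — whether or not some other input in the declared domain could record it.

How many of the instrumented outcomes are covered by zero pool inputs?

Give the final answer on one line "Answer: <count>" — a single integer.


input #1 (r=22): covers B1=T, B2=E, B3=E, B4=F, B5=T, B6=S
input #2 (r=7): covers B1=F, B2=E, B3=S, B4=F, B5=T, B6=S
input #3 (r=18): covers B1=F, B2=E, B3=S, B4=F, B5=T, B6=S
input #4 (r=8): covers B1=F, B2=E, B3=S, B4=F, B5=T, B6=S
input #5 (r=3): covers B1=F, B2=E, B3=S, B4=F, B5=T, B6=S
input #6 (r=12): covers B1=F, B2=E, B3=S, B4=F, B5=T, B6=S
input #7 (r=23): covers B1=T, B2=E, B3=E, B4=F, B5=T, B6=S
input #8 (r=16): covers B1=F, B2=E, B3=S, B4=F, B5=T, B6=S
input #9 (r=6): covers B1=F, B2=E, B3=S, B4=F, B5=F, B6=E
input #10 (r=14): covers B1=F, B2=E, B3=S, B4=F, B5=T, B6=S
union over the pool: B1=T, B1=F, B2=E, B3=S, B3=E, B4=F, B5=T, B5=F, B6=S, B6=E
uncovered (2 of 12): B2=S, B4=T
Answer: 2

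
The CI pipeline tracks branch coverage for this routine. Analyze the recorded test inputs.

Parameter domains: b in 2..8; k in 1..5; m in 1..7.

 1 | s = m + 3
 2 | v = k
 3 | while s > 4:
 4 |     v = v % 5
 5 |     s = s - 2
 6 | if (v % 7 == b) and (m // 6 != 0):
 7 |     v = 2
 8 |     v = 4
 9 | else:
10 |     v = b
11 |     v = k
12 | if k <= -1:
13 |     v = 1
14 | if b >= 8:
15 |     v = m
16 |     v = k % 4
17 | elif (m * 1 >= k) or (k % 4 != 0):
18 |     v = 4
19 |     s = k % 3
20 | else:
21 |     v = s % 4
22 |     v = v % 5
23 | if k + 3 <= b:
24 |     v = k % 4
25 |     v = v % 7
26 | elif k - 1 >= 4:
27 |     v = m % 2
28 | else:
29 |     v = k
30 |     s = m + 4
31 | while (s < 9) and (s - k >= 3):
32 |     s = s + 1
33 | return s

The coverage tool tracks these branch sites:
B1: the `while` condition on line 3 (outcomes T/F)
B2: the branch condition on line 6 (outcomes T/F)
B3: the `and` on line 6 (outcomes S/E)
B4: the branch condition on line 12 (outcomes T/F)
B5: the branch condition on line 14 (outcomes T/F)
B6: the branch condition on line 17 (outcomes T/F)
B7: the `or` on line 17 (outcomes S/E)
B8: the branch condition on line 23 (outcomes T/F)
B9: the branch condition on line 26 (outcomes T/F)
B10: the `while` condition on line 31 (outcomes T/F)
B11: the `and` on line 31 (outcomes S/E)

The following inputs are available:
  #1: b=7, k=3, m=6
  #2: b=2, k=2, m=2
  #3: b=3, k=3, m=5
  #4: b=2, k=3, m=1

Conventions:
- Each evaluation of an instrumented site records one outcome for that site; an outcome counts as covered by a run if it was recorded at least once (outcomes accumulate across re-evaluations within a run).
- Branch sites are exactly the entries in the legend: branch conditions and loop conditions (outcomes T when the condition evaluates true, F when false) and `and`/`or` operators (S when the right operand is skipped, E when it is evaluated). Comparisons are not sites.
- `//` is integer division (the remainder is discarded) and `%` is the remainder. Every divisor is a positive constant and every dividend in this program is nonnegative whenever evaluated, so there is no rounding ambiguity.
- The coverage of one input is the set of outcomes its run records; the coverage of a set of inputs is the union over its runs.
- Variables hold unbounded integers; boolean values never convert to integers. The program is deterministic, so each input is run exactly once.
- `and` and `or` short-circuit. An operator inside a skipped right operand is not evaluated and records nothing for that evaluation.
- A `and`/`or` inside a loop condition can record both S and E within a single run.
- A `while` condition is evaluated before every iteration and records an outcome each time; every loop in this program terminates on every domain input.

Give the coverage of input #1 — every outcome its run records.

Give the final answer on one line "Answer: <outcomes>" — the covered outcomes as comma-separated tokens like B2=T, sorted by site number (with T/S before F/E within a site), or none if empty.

Simulating input #1 (b=7, k=3, m=6) step by step:
  B1->T, B1->T, B1->T, B1->F, B3->S, B2->F, B4->F, B5->F, B7->S, B6->T
  B8->T, B11->E, B10->F
distinct outcomes covered: B1=T, B1=F, B2=F, B3=S, B4=F, B5=F, B6=T, B7=S, B8=T, B10=F, B11=E

Answer: B1=T, B1=F, B2=F, B3=S, B4=F, B5=F, B6=T, B7=S, B8=T, B10=F, B11=E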